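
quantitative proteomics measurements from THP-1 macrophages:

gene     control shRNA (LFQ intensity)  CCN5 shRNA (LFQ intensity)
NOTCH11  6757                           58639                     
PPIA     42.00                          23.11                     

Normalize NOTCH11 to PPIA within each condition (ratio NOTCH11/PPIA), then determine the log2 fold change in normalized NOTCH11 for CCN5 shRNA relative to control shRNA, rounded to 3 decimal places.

NOTCH11/PPIA (control shRNA) = 6757 / 42.00 = 160.88
NOTCH11/PPIA (CCN5 shRNA) = 58639 / 23.11 = 2537.4
Fold change = 2537.4 / 160.88 = 15.7718
log2(15.7718) = 3.9793

3.979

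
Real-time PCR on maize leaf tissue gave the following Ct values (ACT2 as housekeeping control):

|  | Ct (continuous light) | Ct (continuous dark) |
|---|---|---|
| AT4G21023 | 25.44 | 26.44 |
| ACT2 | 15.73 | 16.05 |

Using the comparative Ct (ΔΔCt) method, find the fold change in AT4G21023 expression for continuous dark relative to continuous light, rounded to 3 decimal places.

0.624

ΔCt(continuous light) = 25.440 − 15.730 = 9.710
ΔCt(continuous dark) = 26.440 − 16.050 = 10.390
ΔΔCt = 10.390 − 9.710 = 0.680
Fold change = 2^(−0.680) = 0.6242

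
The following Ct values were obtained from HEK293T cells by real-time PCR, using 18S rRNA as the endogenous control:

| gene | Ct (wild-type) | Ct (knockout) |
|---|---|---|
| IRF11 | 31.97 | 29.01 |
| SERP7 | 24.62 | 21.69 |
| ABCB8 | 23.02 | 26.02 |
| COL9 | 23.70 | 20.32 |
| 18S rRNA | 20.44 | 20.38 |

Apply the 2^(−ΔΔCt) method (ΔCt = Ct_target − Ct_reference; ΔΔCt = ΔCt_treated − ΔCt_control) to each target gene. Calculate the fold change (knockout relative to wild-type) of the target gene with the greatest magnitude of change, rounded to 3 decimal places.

IRF11: ΔΔCt = (29.01−20.38) − (31.97−20.44) = 8.63 − 11.53 = -2.90; fold change = 2^2.90 = 7.464
SERP7: ΔΔCt = (21.69−20.38) − (24.62−20.44) = 1.31 − 4.18 = -2.87; fold change = 2^2.87 = 7.311
ABCB8: ΔΔCt = (26.02−20.38) − (23.02−20.44) = 5.64 − 2.58 = 3.06; fold change = 2^-3.06 = 0.120
COL9: ΔΔCt = (20.32−20.38) − (23.70−20.44) = -0.06 − 3.26 = -3.32; fold change = 2^3.32 = 9.987
COL9 has the largest |ΔΔCt| = 3.32.

9.987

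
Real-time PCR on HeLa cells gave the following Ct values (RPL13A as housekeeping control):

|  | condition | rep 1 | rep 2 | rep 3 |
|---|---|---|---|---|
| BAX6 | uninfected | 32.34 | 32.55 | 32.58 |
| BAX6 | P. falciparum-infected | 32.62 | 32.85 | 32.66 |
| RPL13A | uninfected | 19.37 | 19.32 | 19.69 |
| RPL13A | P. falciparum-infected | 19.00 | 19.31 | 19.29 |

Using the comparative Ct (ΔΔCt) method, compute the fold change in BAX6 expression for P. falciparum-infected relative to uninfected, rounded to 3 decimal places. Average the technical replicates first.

Mean Ct: BAX6 uninfected 32.490; BAX6 P. falciparum-infected 32.710; RPL13A uninfected 19.460; RPL13A P. falciparum-infected 19.200
ΔCt(uninfected) = 32.490 − 19.460 = 13.030
ΔCt(P. falciparum-infected) = 32.710 − 19.200 = 13.510
ΔΔCt = 13.510 − 13.030 = 0.480
Fold change = 2^(−0.480) = 0.7170

0.717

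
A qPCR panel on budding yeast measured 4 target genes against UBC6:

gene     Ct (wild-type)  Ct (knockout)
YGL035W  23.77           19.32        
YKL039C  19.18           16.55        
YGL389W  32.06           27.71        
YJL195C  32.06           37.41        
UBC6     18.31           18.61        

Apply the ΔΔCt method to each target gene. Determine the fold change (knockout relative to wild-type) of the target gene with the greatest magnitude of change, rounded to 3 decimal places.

0.030

YGL035W: ΔΔCt = (19.32−18.61) − (23.77−18.31) = 0.71 − 5.46 = -4.75; fold change = 2^4.75 = 26.909
YKL039C: ΔΔCt = (16.55−18.61) − (19.18−18.31) = -2.06 − 0.87 = -2.93; fold change = 2^2.93 = 7.621
YGL389W: ΔΔCt = (27.71−18.61) − (32.06−18.31) = 9.10 − 13.75 = -4.65; fold change = 2^4.65 = 25.107
YJL195C: ΔΔCt = (37.41−18.61) − (32.06−18.31) = 18.80 − 13.75 = 5.05; fold change = 2^-5.05 = 0.030
YJL195C has the largest |ΔΔCt| = 5.05.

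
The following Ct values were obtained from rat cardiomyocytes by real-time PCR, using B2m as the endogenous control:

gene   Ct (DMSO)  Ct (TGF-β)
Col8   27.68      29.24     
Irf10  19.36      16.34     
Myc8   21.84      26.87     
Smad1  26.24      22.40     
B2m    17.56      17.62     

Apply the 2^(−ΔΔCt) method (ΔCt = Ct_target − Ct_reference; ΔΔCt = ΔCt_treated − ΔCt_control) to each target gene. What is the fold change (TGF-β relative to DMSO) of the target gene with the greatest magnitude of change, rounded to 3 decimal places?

Col8: ΔΔCt = (29.24−17.62) − (27.68−17.56) = 11.62 − 10.12 = 1.50; fold change = 2^-1.50 = 0.354
Irf10: ΔΔCt = (16.34−17.62) − (19.36−17.56) = -1.28 − 1.80 = -3.08; fold change = 2^3.08 = 8.456
Myc8: ΔΔCt = (26.87−17.62) − (21.84−17.56) = 9.25 − 4.28 = 4.97; fold change = 2^-4.97 = 0.032
Smad1: ΔΔCt = (22.40−17.62) − (26.24−17.56) = 4.78 − 8.68 = -3.90; fold change = 2^3.90 = 14.929
Myc8 has the largest |ΔΔCt| = 4.97.

0.032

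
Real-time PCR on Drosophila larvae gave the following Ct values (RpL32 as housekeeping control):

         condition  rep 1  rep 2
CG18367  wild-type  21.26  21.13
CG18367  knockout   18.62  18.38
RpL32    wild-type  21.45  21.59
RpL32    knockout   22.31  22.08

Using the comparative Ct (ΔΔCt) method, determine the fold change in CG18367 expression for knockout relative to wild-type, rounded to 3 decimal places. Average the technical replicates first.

Mean Ct: CG18367 wild-type 21.195; CG18367 knockout 18.500; RpL32 wild-type 21.520; RpL32 knockout 22.195
ΔCt(wild-type) = 21.195 − 21.520 = -0.325
ΔCt(knockout) = 18.500 − 22.195 = -3.695
ΔΔCt = -3.695 − (-0.325) = -3.370
Fold change = 2^(−(-3.370)) = 2^3.370 = 10.3388

10.339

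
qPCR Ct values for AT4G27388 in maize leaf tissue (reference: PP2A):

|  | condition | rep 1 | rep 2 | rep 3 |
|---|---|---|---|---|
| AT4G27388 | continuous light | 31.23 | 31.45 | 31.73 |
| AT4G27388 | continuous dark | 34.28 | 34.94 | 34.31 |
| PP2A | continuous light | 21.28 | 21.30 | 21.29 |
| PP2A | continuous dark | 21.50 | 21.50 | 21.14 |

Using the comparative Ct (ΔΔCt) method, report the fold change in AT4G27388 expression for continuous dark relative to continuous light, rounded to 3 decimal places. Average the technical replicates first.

Mean Ct: AT4G27388 continuous light 31.470; AT4G27388 continuous dark 34.510; PP2A continuous light 21.290; PP2A continuous dark 21.380
ΔCt(continuous light) = 31.470 − 21.290 = 10.180
ΔCt(continuous dark) = 34.510 − 21.380 = 13.130
ΔΔCt = 13.130 − 10.180 = 2.950
Fold change = 2^(−2.950) = 0.1294

0.129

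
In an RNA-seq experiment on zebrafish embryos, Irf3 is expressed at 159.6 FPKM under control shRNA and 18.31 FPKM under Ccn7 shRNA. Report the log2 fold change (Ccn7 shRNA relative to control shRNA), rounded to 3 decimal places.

Fold change = 18.31 / 159.6 = 0.1147
log2(0.1147) = -3.1238

-3.124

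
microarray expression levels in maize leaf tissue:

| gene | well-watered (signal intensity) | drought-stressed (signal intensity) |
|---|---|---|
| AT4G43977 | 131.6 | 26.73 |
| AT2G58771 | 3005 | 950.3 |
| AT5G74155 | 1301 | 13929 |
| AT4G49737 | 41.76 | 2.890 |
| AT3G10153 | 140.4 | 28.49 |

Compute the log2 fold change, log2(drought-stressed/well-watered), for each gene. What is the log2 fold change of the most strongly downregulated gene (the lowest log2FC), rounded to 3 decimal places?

log2(26.73/131.6) = -2.300  (AT4G43977)
log2(950.3/3005) = -1.661  (AT2G58771)
log2(13929/1301) = 3.420  (AT5G74155)
log2(2.890/41.76) = -3.853  (AT4G49737)
log2(28.49/140.4) = -2.301  (AT3G10153)
AT4G49737 is most strongly downregulated.

-3.853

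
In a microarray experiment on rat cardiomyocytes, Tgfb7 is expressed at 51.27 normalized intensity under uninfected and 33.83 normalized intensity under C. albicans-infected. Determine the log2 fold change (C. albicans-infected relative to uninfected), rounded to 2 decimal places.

Fold change = 33.83 / 51.27 = 0.6598
log2(0.6598) = -0.600

-0.60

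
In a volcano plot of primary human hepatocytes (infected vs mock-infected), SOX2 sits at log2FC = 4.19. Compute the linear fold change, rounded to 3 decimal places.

Fold change = 2^(4.19) = 18.2522

18.252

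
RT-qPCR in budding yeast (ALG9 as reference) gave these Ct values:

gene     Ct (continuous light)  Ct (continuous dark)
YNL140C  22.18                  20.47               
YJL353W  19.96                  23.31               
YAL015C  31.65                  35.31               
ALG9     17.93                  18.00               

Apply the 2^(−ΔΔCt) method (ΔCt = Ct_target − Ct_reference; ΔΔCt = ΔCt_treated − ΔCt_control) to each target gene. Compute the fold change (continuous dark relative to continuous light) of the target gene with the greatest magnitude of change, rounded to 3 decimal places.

YNL140C: ΔΔCt = (20.47−18.00) − (22.18−17.93) = 2.47 − 4.25 = -1.78; fold change = 2^1.78 = 3.434
YJL353W: ΔΔCt = (23.31−18.00) − (19.96−17.93) = 5.31 − 2.03 = 3.28; fold change = 2^-3.28 = 0.103
YAL015C: ΔΔCt = (35.31−18.00) − (31.65−17.93) = 17.31 − 13.72 = 3.59; fold change = 2^-3.59 = 0.083
YAL015C has the largest |ΔΔCt| = 3.59.

0.083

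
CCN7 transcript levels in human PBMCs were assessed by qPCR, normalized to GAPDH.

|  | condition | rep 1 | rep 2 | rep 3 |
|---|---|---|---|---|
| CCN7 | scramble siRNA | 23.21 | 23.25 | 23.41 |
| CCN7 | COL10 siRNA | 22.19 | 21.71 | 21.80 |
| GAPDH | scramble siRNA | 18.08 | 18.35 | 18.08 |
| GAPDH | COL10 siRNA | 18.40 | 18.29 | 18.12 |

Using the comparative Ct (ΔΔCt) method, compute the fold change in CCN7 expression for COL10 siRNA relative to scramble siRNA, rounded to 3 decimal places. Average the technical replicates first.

Mean Ct: CCN7 scramble siRNA 23.290; CCN7 COL10 siRNA 21.900; GAPDH scramble siRNA 18.170; GAPDH COL10 siRNA 18.270
ΔCt(scramble siRNA) = 23.290 − 18.170 = 5.120
ΔCt(COL10 siRNA) = 21.900 − 18.270 = 3.630
ΔΔCt = 3.630 − 5.120 = -1.490
Fold change = 2^(−(-1.490)) = 2^1.490 = 2.8089

2.809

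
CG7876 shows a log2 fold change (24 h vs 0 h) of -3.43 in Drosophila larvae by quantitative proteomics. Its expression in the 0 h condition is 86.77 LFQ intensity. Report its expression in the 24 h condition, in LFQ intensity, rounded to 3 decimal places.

8.051

Fold change = 2^(-3.43) = 0.0928
24 h expression = 86.77 × 0.0928 = 8.051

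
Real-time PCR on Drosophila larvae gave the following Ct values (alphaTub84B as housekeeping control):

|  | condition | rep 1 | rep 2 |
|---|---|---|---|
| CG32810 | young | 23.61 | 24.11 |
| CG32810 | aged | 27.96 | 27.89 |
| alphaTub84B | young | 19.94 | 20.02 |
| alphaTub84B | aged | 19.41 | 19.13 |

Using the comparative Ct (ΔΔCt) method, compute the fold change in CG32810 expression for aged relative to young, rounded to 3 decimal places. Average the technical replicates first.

Mean Ct: CG32810 young 23.860; CG32810 aged 27.925; alphaTub84B young 19.980; alphaTub84B aged 19.270
ΔCt(young) = 23.860 − 19.980 = 3.880
ΔCt(aged) = 27.925 − 19.270 = 8.655
ΔΔCt = 8.655 − 3.880 = 4.775
Fold change = 2^(−4.775) = 0.0365

0.037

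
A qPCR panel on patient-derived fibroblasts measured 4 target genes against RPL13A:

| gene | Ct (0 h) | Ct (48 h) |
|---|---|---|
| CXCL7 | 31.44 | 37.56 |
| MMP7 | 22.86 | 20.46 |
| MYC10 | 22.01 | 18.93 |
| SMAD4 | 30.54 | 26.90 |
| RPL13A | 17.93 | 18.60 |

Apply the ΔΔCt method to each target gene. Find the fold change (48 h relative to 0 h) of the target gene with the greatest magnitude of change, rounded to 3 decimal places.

CXCL7: ΔΔCt = (37.56−18.60) − (31.44−17.93) = 18.96 − 13.51 = 5.45; fold change = 2^-5.45 = 0.023
MMP7: ΔΔCt = (20.46−18.60) − (22.86−17.93) = 1.86 − 4.93 = -3.07; fold change = 2^3.07 = 8.398
MYC10: ΔΔCt = (18.93−18.60) − (22.01−17.93) = 0.33 − 4.08 = -3.75; fold change = 2^3.75 = 13.454
SMAD4: ΔΔCt = (26.90−18.60) − (30.54−17.93) = 8.30 − 12.61 = -4.31; fold change = 2^4.31 = 19.835
CXCL7 has the largest |ΔΔCt| = 5.45.

0.023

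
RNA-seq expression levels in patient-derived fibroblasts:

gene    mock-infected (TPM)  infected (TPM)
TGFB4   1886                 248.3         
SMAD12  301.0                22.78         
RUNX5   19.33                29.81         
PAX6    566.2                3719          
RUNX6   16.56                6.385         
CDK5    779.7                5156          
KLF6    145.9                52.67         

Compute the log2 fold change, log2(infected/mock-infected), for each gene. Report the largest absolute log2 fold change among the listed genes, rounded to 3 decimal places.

3.724

log2(248.3/1886) = -2.925  (TGFB4)
log2(22.78/301.0) = -3.724  (SMAD12)
log2(29.81/19.33) = 0.625  (RUNX5)
log2(3719/566.2) = 2.716  (PAX6)
log2(6.385/16.56) = -1.375  (RUNX6)
log2(5156/779.7) = 2.725  (CDK5)
log2(52.67/145.9) = -1.470  (KLF6)
The largest magnitude belongs to SMAD12.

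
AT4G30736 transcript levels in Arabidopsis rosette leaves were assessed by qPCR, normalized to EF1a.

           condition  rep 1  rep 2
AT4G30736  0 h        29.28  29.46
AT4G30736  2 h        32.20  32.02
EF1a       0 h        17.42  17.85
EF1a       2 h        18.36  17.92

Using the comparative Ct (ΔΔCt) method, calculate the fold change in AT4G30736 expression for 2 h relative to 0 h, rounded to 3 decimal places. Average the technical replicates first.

Mean Ct: AT4G30736 0 h 29.370; AT4G30736 2 h 32.110; EF1a 0 h 17.635; EF1a 2 h 18.140
ΔCt(0 h) = 29.370 − 17.635 = 11.735
ΔCt(2 h) = 32.110 − 18.140 = 13.970
ΔΔCt = 13.970 − 11.735 = 2.235
Fold change = 2^(−2.235) = 0.2124

0.212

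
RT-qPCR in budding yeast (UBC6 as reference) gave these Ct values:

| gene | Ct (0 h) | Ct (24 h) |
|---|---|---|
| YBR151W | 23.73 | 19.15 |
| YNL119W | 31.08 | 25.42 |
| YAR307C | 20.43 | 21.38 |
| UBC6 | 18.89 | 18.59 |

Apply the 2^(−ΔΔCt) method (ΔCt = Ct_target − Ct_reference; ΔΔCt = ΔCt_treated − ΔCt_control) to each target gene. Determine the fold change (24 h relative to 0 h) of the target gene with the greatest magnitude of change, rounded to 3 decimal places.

41.070

YBR151W: ΔΔCt = (19.15−18.59) − (23.73−18.89) = 0.56 − 4.84 = -4.28; fold change = 2^4.28 = 19.427
YNL119W: ΔΔCt = (25.42−18.59) − (31.08−18.89) = 6.83 − 12.19 = -5.36; fold change = 2^5.36 = 41.070
YAR307C: ΔΔCt = (21.38−18.59) − (20.43−18.89) = 2.79 − 1.54 = 1.25; fold change = 2^-1.25 = 0.420
YNL119W has the largest |ΔΔCt| = 5.36.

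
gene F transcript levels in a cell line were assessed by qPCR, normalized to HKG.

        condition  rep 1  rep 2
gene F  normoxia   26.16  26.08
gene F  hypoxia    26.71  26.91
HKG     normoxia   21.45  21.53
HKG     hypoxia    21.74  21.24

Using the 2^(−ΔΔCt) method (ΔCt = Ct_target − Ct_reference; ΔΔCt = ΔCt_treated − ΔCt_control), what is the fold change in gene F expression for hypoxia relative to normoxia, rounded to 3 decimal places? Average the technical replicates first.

Mean Ct: gene F normoxia 26.120; gene F hypoxia 26.810; HKG normoxia 21.490; HKG hypoxia 21.490
ΔCt(normoxia) = 26.120 − 21.490 = 4.630
ΔCt(hypoxia) = 26.810 − 21.490 = 5.320
ΔΔCt = 5.320 − 4.630 = 0.690
Fold change = 2^(−0.690) = 0.6199

0.620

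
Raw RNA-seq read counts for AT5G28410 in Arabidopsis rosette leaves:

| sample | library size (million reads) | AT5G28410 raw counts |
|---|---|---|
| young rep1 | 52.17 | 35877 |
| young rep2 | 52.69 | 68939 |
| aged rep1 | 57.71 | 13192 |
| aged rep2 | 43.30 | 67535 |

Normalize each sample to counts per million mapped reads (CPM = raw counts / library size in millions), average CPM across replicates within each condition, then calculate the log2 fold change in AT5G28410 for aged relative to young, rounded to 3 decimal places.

CPM(young rep1) = 35877 / 52.17 = 687.6941
CPM(young rep2) = 68939 / 52.69 = 1308.3887
CPM(aged rep1) = 13192 / 57.71 = 228.5912
CPM(aged rep2) = 67535 / 43.30 = 1559.6998
mean CPM(young) = 998.0414; mean CPM(aged) = 894.1455
Fold change = 894.1455 / 998.0414 = 0.89590
log2(0.89590) = -0.1586

-0.159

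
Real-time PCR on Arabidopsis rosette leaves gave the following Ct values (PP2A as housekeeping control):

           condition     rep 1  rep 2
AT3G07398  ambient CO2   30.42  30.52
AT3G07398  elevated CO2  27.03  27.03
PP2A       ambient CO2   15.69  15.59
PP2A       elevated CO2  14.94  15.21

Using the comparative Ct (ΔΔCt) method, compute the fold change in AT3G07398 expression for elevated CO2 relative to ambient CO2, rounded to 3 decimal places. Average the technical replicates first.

Mean Ct: AT3G07398 ambient CO2 30.470; AT3G07398 elevated CO2 27.030; PP2A ambient CO2 15.640; PP2A elevated CO2 15.075
ΔCt(ambient CO2) = 30.470 − 15.640 = 14.830
ΔCt(elevated CO2) = 27.030 − 15.075 = 11.955
ΔΔCt = 11.955 − 14.830 = -2.875
Fold change = 2^(−(-2.875)) = 2^2.875 = 7.3360

7.336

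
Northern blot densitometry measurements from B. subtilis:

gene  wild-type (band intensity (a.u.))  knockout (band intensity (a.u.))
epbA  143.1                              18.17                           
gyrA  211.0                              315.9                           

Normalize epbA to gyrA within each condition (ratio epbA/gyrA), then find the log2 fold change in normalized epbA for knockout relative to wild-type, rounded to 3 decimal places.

epbA/gyrA (wild-type) = 143.1 / 211.0 = 0.6782
epbA/gyrA (knockout) = 18.17 / 315.9 = 0.057518
Fold change = 0.057518 / 0.6782 = 0.0848
log2(0.0848) = -3.5596

-3.560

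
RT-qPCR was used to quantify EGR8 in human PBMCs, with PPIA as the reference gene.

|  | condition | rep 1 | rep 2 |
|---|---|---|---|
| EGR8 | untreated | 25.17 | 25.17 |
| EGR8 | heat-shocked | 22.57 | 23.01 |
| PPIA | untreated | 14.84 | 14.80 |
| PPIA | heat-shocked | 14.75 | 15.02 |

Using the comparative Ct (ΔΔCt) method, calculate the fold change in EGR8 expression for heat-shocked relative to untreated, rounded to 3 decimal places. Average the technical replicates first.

Mean Ct: EGR8 untreated 25.170; EGR8 heat-shocked 22.790; PPIA untreated 14.820; PPIA heat-shocked 14.885
ΔCt(untreated) = 25.170 − 14.820 = 10.350
ΔCt(heat-shocked) = 22.790 − 14.885 = 7.905
ΔΔCt = 7.905 − 10.350 = -2.445
Fold change = 2^(−(-2.445)) = 2^2.445 = 5.4453

5.445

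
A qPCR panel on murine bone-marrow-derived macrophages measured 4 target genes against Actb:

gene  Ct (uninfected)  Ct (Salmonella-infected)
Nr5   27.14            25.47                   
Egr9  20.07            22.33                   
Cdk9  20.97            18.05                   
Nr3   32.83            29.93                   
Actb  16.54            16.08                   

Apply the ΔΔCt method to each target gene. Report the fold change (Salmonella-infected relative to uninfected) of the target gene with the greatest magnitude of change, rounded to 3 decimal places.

Nr5: ΔΔCt = (25.47−16.08) − (27.14−16.54) = 9.39 − 10.60 = -1.21; fold change = 2^1.21 = 2.313
Egr9: ΔΔCt = (22.33−16.08) − (20.07−16.54) = 6.25 − 3.53 = 2.72; fold change = 2^-2.72 = 0.152
Cdk9: ΔΔCt = (18.05−16.08) − (20.97−16.54) = 1.97 − 4.43 = -2.46; fold change = 2^2.46 = 5.502
Nr3: ΔΔCt = (29.93−16.08) − (32.83−16.54) = 13.85 − 16.29 = -2.44; fold change = 2^2.44 = 5.426
Egr9 has the largest |ΔΔCt| = 2.72.

0.152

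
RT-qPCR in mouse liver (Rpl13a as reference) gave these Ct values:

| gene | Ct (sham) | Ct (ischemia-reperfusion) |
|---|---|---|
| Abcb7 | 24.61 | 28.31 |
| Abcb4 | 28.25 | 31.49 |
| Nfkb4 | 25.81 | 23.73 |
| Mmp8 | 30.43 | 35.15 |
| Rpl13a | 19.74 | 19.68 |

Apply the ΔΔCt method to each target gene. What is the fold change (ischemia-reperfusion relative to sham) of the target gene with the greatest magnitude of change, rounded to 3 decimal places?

0.036

Abcb7: ΔΔCt = (28.31−19.68) − (24.61−19.74) = 8.63 − 4.87 = 3.76; fold change = 2^-3.76 = 0.074
Abcb4: ΔΔCt = (31.49−19.68) − (28.25−19.74) = 11.81 − 8.51 = 3.30; fold change = 2^-3.30 = 0.102
Nfkb4: ΔΔCt = (23.73−19.68) − (25.81−19.74) = 4.05 − 6.07 = -2.02; fold change = 2^2.02 = 4.056
Mmp8: ΔΔCt = (35.15−19.68) − (30.43−19.74) = 15.47 − 10.69 = 4.78; fold change = 2^-4.78 = 0.036
Mmp8 has the largest |ΔΔCt| = 4.78.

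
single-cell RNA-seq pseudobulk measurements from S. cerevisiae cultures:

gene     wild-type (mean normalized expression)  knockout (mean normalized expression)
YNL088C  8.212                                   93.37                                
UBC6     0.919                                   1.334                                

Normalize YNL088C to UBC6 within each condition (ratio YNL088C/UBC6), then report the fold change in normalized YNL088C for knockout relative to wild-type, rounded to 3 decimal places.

7.833

YNL088C/UBC6 (wild-type) = 8.212 / 0.919 = 8.9358
YNL088C/UBC6 (knockout) = 93.37 / 1.334 = 69.993
Fold change = 69.993 / 8.9358 = 7.8328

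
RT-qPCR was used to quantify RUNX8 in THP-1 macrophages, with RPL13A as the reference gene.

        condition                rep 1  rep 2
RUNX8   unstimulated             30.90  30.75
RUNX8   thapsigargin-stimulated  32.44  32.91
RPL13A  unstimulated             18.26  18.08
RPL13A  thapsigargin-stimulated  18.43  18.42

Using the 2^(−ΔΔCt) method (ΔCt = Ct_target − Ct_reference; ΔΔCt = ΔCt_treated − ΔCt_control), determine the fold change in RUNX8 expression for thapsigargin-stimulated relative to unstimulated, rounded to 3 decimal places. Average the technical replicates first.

0.331

Mean Ct: RUNX8 unstimulated 30.825; RUNX8 thapsigargin-stimulated 32.675; RPL13A unstimulated 18.170; RPL13A thapsigargin-stimulated 18.425
ΔCt(unstimulated) = 30.825 − 18.170 = 12.655
ΔCt(thapsigargin-stimulated) = 32.675 − 18.425 = 14.250
ΔΔCt = 14.250 − 12.655 = 1.595
Fold change = 2^(−1.595) = 0.3310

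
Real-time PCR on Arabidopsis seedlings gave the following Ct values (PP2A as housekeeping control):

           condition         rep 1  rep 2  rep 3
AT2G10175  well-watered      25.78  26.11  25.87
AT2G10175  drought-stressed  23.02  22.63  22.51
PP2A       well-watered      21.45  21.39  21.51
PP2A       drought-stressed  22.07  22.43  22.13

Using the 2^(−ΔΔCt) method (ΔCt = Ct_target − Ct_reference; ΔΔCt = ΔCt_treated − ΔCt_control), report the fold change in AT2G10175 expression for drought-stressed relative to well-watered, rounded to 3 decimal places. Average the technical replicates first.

15.562

Mean Ct: AT2G10175 well-watered 25.920; AT2G10175 drought-stressed 22.720; PP2A well-watered 21.450; PP2A drought-stressed 22.210
ΔCt(well-watered) = 25.920 − 21.450 = 4.470
ΔCt(drought-stressed) = 22.720 − 22.210 = 0.510
ΔΔCt = 0.510 − 4.470 = -3.960
Fold change = 2^(−(-3.960)) = 2^3.960 = 15.5625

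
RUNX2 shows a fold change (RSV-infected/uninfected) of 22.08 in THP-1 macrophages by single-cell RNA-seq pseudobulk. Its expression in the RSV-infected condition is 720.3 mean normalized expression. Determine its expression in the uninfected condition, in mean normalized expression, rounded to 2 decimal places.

uninfected expression = 720.3 / 22.08 = 32.62

32.62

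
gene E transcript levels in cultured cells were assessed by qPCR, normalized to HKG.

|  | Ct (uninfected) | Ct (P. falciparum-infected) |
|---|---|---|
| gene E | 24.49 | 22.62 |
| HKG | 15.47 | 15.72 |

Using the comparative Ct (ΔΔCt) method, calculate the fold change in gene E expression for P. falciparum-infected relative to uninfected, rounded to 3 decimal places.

ΔCt(uninfected) = 24.490 − 15.470 = 9.020
ΔCt(P. falciparum-infected) = 22.620 − 15.720 = 6.900
ΔΔCt = 6.900 − 9.020 = -2.120
Fold change = 2^(−(-2.120)) = 2^2.120 = 4.3469

4.347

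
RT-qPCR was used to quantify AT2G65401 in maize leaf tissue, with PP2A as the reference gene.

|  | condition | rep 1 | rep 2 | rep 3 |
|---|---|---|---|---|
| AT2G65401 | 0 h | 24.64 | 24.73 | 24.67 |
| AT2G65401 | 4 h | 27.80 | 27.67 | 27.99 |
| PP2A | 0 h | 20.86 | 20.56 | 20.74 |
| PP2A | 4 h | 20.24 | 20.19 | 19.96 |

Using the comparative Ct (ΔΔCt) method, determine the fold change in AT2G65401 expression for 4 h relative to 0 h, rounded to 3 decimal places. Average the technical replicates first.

Mean Ct: AT2G65401 0 h 24.680; AT2G65401 4 h 27.820; PP2A 0 h 20.720; PP2A 4 h 20.130
ΔCt(0 h) = 24.680 − 20.720 = 3.960
ΔCt(4 h) = 27.820 − 20.130 = 7.690
ΔΔCt = 7.690 − 3.960 = 3.730
Fold change = 2^(−3.730) = 0.0754

0.075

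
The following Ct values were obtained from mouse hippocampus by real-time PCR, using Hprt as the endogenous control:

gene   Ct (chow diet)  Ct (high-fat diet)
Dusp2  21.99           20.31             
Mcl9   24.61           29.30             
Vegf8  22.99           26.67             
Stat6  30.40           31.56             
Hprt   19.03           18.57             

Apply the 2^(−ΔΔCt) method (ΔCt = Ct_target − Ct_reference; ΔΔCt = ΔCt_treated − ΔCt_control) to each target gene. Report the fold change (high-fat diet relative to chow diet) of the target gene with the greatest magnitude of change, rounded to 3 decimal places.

0.028

Dusp2: ΔΔCt = (20.31−18.57) − (21.99−19.03) = 1.74 − 2.96 = -1.22; fold change = 2^1.22 = 2.329
Mcl9: ΔΔCt = (29.30−18.57) − (24.61−19.03) = 10.73 − 5.58 = 5.15; fold change = 2^-5.15 = 0.028
Vegf8: ΔΔCt = (26.67−18.57) − (22.99−19.03) = 8.10 − 3.96 = 4.14; fold change = 2^-4.14 = 0.057
Stat6: ΔΔCt = (31.56−18.57) − (30.40−19.03) = 12.99 − 11.37 = 1.62; fold change = 2^-1.62 = 0.325
Mcl9 has the largest |ΔΔCt| = 5.15.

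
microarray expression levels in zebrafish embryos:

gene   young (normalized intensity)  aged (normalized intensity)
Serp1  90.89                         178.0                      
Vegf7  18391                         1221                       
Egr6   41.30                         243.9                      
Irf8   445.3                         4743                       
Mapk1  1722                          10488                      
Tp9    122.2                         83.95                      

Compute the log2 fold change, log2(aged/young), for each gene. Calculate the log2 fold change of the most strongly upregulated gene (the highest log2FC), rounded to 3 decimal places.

3.413

log2(178.0/90.89) = 0.970  (Serp1)
log2(1221/18391) = -3.913  (Vegf7)
log2(243.9/41.30) = 2.562  (Egr6)
log2(4743/445.3) = 3.413  (Irf8)
log2(10488/1722) = 2.607  (Mapk1)
log2(83.95/122.2) = -0.542  (Tp9)
Irf8 is most strongly upregulated.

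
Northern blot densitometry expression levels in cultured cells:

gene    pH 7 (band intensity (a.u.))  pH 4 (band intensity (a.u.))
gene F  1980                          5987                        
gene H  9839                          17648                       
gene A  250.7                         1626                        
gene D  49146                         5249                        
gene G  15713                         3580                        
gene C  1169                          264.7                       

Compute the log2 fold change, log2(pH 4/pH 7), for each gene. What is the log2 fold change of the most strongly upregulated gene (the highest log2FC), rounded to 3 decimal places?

2.697

log2(5987/1980) = 1.596  (gene F)
log2(17648/9839) = 0.843  (gene H)
log2(1626/250.7) = 2.697  (gene A)
log2(5249/49146) = -3.227  (gene D)
log2(3580/15713) = -2.134  (gene G)
log2(264.7/1169) = -2.143  (gene C)
gene A is most strongly upregulated.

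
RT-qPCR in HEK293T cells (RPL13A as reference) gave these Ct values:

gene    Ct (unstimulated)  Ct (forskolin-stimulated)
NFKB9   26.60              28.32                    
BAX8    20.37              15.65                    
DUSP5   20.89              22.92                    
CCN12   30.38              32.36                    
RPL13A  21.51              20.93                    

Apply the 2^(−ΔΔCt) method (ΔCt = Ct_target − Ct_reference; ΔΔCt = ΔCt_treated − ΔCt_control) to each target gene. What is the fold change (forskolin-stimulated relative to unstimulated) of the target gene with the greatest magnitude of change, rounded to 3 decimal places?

NFKB9: ΔΔCt = (28.32−20.93) − (26.60−21.51) = 7.39 − 5.09 = 2.30; fold change = 2^-2.30 = 0.203
BAX8: ΔΔCt = (15.65−20.93) − (20.37−21.51) = -5.28 − (-1.14) = -4.14; fold change = 2^4.14 = 17.630
DUSP5: ΔΔCt = (22.92−20.93) − (20.89−21.51) = 1.99 − (-0.62) = 2.61; fold change = 2^-2.61 = 0.164
CCN12: ΔΔCt = (32.36−20.93) − (30.38−21.51) = 11.43 − 8.87 = 2.56; fold change = 2^-2.56 = 0.170
BAX8 has the largest |ΔΔCt| = 4.14.

17.630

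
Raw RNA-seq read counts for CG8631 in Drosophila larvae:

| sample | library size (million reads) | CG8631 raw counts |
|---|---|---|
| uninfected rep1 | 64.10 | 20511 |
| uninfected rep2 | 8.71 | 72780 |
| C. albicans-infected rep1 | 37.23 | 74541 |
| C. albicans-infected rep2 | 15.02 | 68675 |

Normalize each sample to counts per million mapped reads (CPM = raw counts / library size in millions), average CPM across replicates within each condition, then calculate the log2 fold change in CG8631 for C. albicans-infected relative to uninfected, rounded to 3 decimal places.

-0.400

CPM(uninfected rep1) = 20511 / 64.10 = 319.9844
CPM(uninfected rep2) = 72780 / 8.71 = 8355.9127
CPM(C. albicans-infected rep1) = 74541 / 37.23 = 2002.1757
CPM(C. albicans-infected rep2) = 68675 / 15.02 = 4572.2370
mean CPM(uninfected) = 4337.9486; mean CPM(C. albicans-infected) = 3287.2063
Fold change = 3287.2063 / 4337.9486 = 0.75778
log2(0.75778) = -0.4002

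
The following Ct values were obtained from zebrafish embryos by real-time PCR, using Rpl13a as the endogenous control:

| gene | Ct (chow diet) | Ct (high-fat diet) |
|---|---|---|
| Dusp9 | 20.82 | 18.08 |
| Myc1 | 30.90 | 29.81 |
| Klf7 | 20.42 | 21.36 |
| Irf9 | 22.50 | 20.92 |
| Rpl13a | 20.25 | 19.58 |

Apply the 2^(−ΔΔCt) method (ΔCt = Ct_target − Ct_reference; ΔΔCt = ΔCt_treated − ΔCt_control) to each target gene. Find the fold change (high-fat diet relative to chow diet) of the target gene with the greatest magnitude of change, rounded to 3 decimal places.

Dusp9: ΔΔCt = (18.08−19.58) − (20.82−20.25) = -1.50 − 0.57 = -2.07; fold change = 2^2.07 = 4.199
Myc1: ΔΔCt = (29.81−19.58) − (30.90−20.25) = 10.23 − 10.65 = -0.42; fold change = 2^0.42 = 1.338
Klf7: ΔΔCt = (21.36−19.58) − (20.42−20.25) = 1.78 − 0.17 = 1.61; fold change = 2^-1.61 = 0.328
Irf9: ΔΔCt = (20.92−19.58) − (22.50−20.25) = 1.34 − 2.25 = -0.91; fold change = 2^0.91 = 1.879
Dusp9 has the largest |ΔΔCt| = 2.07.

4.199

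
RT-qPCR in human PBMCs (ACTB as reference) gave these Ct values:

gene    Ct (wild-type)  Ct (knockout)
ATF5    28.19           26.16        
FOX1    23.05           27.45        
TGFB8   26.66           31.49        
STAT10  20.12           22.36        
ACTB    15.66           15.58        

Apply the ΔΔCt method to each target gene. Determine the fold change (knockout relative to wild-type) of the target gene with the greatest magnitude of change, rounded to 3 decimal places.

0.033

ATF5: ΔΔCt = (26.16−15.58) − (28.19−15.66) = 10.58 − 12.53 = -1.95; fold change = 2^1.95 = 3.864
FOX1: ΔΔCt = (27.45−15.58) − (23.05−15.66) = 11.87 − 7.39 = 4.48; fold change = 2^-4.48 = 0.045
TGFB8: ΔΔCt = (31.49−15.58) − (26.66−15.66) = 15.91 − 11.00 = 4.91; fold change = 2^-4.91 = 0.033
STAT10: ΔΔCt = (22.36−15.58) − (20.12−15.66) = 6.78 − 4.46 = 2.32; fold change = 2^-2.32 = 0.200
TGFB8 has the largest |ΔΔCt| = 4.91.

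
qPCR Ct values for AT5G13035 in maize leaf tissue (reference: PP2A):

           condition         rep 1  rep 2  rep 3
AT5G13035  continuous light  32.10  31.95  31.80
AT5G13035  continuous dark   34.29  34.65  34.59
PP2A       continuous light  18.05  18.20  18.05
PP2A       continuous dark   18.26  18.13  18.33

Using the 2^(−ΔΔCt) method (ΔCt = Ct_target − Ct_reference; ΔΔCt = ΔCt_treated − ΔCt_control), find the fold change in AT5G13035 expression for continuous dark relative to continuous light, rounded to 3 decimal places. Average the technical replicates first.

Mean Ct: AT5G13035 continuous light 31.950; AT5G13035 continuous dark 34.510; PP2A continuous light 18.100; PP2A continuous dark 18.240
ΔCt(continuous light) = 31.950 − 18.100 = 13.850
ΔCt(continuous dark) = 34.510 − 18.240 = 16.270
ΔΔCt = 16.270 − 13.850 = 2.420
Fold change = 2^(−2.420) = 0.1869

0.187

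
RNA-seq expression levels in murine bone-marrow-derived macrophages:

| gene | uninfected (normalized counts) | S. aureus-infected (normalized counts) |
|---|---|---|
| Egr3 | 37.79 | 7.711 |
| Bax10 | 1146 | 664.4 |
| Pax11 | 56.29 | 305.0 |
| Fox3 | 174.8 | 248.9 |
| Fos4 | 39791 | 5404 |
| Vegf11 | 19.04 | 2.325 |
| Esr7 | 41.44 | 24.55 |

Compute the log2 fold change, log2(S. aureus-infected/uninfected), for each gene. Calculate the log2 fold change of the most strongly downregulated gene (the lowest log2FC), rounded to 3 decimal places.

log2(7.711/37.79) = -2.293  (Egr3)
log2(664.4/1146) = -0.786  (Bax10)
log2(305.0/56.29) = 2.438  (Pax11)
log2(248.9/174.8) = 0.510  (Fox3)
log2(5404/39791) = -2.880  (Fos4)
log2(2.325/19.04) = -3.034  (Vegf11)
log2(24.55/41.44) = -0.755  (Esr7)
Vegf11 is most strongly downregulated.

-3.034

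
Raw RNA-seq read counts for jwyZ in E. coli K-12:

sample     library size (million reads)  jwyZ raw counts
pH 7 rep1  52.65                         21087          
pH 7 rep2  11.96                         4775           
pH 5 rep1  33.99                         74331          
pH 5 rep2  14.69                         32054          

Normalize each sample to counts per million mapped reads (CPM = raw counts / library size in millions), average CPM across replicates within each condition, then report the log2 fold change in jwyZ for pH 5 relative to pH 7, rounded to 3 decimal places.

2.450

CPM(pH 7 rep1) = 21087 / 52.65 = 400.5128
CPM(pH 7 rep2) = 4775 / 11.96 = 399.2475
CPM(pH 5 rep1) = 74331 / 33.99 = 2186.8491
CPM(pH 5 rep2) = 32054 / 14.69 = 2182.0286
mean CPM(pH 7) = 399.8802; mean CPM(pH 5) = 2184.4388
Fold change = 2184.4388 / 399.8802 = 5.46273
log2(5.46273) = 2.4496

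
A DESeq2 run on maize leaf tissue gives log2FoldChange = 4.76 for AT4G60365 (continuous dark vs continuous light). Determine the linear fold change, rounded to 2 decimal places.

27.10

Fold change = 2^(4.76) = 27.096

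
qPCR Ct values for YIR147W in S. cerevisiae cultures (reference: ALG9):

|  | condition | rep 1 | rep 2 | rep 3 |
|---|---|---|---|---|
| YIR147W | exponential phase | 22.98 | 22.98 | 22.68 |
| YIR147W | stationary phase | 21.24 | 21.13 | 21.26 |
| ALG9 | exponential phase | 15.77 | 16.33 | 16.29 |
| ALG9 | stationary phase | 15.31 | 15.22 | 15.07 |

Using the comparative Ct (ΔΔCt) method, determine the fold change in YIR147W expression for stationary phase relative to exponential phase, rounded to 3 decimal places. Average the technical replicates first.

1.670

Mean Ct: YIR147W exponential phase 22.880; YIR147W stationary phase 21.210; ALG9 exponential phase 16.130; ALG9 stationary phase 15.200
ΔCt(exponential phase) = 22.880 − 16.130 = 6.750
ΔCt(stationary phase) = 21.210 − 15.200 = 6.010
ΔΔCt = 6.010 − 6.750 = -0.740
Fold change = 2^(−(-0.740)) = 2^0.740 = 1.6702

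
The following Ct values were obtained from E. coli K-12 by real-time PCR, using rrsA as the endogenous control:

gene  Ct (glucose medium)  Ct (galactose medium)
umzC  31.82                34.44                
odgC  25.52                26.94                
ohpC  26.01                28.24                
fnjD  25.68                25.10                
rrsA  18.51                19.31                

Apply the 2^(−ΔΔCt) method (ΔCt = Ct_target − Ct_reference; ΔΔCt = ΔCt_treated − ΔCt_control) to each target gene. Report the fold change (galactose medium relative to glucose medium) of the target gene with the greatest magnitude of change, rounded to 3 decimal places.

umzC: ΔΔCt = (34.44−19.31) − (31.82−18.51) = 15.13 − 13.31 = 1.82; fold change = 2^-1.82 = 0.283
odgC: ΔΔCt = (26.94−19.31) − (25.52−18.51) = 7.63 − 7.01 = 0.62; fold change = 2^-0.62 = 0.651
ohpC: ΔΔCt = (28.24−19.31) − (26.01−18.51) = 8.93 − 7.50 = 1.43; fold change = 2^-1.43 = 0.371
fnjD: ΔΔCt = (25.10−19.31) − (25.68−18.51) = 5.79 − 7.17 = -1.38; fold change = 2^1.38 = 2.603
umzC has the largest |ΔΔCt| = 1.82.

0.283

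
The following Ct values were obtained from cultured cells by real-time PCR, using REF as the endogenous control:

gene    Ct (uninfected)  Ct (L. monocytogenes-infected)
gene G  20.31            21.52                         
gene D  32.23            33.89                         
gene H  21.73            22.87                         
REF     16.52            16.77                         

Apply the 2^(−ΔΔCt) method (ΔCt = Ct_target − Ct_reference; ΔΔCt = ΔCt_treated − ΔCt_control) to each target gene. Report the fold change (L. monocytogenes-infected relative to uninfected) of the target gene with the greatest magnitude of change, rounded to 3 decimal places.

gene G: ΔΔCt = (21.52−16.77) − (20.31−16.52) = 4.75 − 3.79 = 0.96; fold change = 2^-0.96 = 0.514
gene D: ΔΔCt = (33.89−16.77) − (32.23−16.52) = 17.12 − 15.71 = 1.41; fold change = 2^-1.41 = 0.376
gene H: ΔΔCt = (22.87−16.77) − (21.73−16.52) = 6.10 − 5.21 = 0.89; fold change = 2^-0.89 = 0.540
gene D has the largest |ΔΔCt| = 1.41.

0.376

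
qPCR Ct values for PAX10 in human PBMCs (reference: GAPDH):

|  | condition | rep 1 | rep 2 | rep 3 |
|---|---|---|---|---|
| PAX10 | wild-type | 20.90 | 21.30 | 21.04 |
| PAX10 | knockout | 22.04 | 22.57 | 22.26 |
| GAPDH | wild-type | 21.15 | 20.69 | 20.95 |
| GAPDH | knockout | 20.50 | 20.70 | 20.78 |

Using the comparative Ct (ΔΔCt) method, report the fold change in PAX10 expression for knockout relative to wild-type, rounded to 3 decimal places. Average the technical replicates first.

Mean Ct: PAX10 wild-type 21.080; PAX10 knockout 22.290; GAPDH wild-type 20.930; GAPDH knockout 20.660
ΔCt(wild-type) = 21.080 − 20.930 = 0.150
ΔCt(knockout) = 22.290 − 20.660 = 1.630
ΔΔCt = 1.630 − 0.150 = 1.480
Fold change = 2^(−1.480) = 0.3585

0.358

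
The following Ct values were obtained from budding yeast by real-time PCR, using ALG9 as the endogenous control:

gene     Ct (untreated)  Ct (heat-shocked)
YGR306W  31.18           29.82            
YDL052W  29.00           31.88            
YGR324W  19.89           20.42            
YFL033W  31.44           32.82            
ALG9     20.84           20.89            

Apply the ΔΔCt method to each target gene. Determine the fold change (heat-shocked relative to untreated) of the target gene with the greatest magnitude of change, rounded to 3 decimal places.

YGR306W: ΔΔCt = (29.82−20.89) − (31.18−20.84) = 8.93 − 10.34 = -1.41; fold change = 2^1.41 = 2.657
YDL052W: ΔΔCt = (31.88−20.89) − (29.00−20.84) = 10.99 − 8.16 = 2.83; fold change = 2^-2.83 = 0.141
YGR324W: ΔΔCt = (20.42−20.89) − (19.89−20.84) = -0.47 − (-0.95) = 0.48; fold change = 2^-0.48 = 0.717
YFL033W: ΔΔCt = (32.82−20.89) − (31.44−20.84) = 11.93 − 10.60 = 1.33; fold change = 2^-1.33 = 0.398
YDL052W has the largest |ΔΔCt| = 2.83.

0.141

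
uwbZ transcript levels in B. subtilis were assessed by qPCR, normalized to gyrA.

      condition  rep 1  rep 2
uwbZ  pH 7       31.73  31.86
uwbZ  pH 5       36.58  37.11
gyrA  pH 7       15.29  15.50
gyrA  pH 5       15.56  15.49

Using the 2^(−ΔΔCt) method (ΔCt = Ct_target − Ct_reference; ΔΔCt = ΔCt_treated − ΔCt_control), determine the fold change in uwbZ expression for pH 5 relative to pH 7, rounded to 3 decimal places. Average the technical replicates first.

Mean Ct: uwbZ pH 7 31.795; uwbZ pH 5 36.845; gyrA pH 7 15.395; gyrA pH 5 15.525
ΔCt(pH 7) = 31.795 − 15.395 = 16.400
ΔCt(pH 5) = 36.845 − 15.525 = 21.320
ΔΔCt = 21.320 − 16.400 = 4.920
Fold change = 2^(−4.920) = 0.0330

0.033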